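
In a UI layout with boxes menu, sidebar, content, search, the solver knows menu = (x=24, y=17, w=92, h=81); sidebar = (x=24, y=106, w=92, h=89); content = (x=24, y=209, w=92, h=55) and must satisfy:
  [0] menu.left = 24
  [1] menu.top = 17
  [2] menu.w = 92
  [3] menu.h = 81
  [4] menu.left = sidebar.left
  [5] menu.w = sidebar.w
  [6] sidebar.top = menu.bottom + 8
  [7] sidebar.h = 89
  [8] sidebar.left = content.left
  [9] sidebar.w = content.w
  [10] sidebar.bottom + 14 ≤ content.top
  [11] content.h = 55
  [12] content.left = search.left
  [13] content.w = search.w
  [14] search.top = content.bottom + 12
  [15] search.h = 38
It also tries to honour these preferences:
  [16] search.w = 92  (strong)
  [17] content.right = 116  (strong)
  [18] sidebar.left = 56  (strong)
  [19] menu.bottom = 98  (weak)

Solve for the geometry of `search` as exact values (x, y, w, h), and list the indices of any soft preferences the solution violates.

search = (x=24, y=276, w=92, h=38)
violated soft preferences: 18

1. search.x = 24  [content.left = search.left]
2. search.w = 92  [content.w = search.w]
3. search.y = 276  [search.top = content.bottom + 12]
4. search.h = 38  [search.h = 38]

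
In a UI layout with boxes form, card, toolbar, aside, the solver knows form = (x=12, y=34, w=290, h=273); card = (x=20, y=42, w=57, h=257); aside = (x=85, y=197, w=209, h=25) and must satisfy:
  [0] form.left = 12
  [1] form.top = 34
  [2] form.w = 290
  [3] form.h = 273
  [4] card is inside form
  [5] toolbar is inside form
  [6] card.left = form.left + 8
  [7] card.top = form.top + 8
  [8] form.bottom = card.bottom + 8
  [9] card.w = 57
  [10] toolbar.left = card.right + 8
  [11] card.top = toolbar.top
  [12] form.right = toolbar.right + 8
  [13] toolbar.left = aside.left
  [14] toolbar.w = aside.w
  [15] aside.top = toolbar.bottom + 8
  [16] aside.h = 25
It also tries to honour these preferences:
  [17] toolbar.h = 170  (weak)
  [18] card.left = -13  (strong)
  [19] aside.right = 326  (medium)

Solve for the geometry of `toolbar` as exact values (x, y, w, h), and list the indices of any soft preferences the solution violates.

toolbar = (x=85, y=42, w=209, h=147)
violated soft preferences: 17, 18, 19

1. toolbar.x = 85  [toolbar.left = card.right + 8]
2. toolbar.y = 42  [card.top = toolbar.top]
3. toolbar.w = 209  [form.right = toolbar.right + 8]
4. toolbar.h = 147  [aside.top = toolbar.bottom + 8]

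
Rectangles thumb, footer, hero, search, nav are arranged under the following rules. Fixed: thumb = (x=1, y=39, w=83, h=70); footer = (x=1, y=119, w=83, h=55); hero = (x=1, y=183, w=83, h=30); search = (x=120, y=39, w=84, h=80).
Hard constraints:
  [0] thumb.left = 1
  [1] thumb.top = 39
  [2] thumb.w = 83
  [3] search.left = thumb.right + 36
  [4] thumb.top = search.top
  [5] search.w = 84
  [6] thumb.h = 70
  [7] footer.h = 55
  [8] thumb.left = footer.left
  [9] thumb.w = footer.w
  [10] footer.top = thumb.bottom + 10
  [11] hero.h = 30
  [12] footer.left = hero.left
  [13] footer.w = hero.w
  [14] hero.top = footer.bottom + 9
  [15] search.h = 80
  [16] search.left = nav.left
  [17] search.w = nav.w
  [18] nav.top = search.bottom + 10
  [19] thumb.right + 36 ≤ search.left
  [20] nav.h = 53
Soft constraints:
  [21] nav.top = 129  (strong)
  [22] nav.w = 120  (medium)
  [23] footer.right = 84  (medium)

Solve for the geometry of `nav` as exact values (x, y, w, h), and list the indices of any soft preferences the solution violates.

1. nav.x = 120  [search.left = nav.left]
2. nav.w = 84  [search.w = nav.w]
3. nav.y = 129  [nav.top = search.bottom + 10]
4. nav.h = 53  [nav.h = 53]

nav = (x=120, y=129, w=84, h=53)
violated soft preferences: 22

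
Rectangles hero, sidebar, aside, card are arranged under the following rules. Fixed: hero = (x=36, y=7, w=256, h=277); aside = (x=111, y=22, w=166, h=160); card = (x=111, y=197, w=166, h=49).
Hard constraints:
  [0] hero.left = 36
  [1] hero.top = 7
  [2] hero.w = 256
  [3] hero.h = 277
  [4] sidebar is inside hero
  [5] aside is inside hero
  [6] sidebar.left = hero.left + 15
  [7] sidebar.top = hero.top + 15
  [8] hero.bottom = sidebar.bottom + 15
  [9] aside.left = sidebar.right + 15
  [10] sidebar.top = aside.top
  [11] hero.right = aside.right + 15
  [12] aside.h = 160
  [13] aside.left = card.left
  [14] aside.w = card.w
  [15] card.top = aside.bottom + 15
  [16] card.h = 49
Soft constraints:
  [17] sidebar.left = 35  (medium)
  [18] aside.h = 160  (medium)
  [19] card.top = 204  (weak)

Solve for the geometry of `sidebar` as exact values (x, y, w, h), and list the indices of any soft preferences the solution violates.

1. sidebar.x = 51  [sidebar.left = hero.left + 15]
2. sidebar.y = 22  [sidebar.top = hero.top + 15]
3. sidebar.h = 247  [hero.bottom = sidebar.bottom + 15]
4. sidebar.w = 45  [aside.left = sidebar.right + 15]

sidebar = (x=51, y=22, w=45, h=247)
violated soft preferences: 17, 19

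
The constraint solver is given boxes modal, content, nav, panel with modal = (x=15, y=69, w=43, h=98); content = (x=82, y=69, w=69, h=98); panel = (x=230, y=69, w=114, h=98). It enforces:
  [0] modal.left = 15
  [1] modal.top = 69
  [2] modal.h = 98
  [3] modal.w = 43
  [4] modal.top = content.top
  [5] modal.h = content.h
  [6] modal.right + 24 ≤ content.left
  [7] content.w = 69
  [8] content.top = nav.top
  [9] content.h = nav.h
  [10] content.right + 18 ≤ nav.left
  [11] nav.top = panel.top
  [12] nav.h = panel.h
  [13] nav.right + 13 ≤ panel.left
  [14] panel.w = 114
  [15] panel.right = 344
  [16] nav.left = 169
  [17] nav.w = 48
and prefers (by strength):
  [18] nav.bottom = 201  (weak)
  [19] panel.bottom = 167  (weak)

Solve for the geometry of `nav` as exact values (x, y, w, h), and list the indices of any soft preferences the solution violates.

nav = (x=169, y=69, w=48, h=98)
violated soft preferences: 18

1. nav.y = 69  [content.top = nav.top]
2. nav.h = 98  [content.h = nav.h]
3. nav.x = 169  [nav.left = 169]
4. nav.w = 48  [nav.w = 48]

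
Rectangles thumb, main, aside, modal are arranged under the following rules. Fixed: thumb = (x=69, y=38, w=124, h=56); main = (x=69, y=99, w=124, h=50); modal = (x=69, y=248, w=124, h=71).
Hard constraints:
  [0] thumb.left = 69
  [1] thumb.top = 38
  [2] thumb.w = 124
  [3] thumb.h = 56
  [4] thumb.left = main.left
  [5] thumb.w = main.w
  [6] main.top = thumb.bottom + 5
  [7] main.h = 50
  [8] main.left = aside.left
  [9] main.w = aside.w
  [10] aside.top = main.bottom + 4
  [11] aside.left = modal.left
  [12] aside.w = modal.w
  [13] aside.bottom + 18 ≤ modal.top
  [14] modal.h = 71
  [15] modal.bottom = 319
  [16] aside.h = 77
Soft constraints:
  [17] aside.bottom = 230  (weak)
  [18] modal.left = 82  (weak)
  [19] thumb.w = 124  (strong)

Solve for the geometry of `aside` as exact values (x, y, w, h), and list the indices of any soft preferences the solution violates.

1. aside.x = 69  [main.left = aside.left]
2. aside.w = 124  [main.w = aside.w]
3. aside.y = 153  [aside.top = main.bottom + 4]
4. aside.h = 77  [aside.h = 77]

aside = (x=69, y=153, w=124, h=77)
violated soft preferences: 18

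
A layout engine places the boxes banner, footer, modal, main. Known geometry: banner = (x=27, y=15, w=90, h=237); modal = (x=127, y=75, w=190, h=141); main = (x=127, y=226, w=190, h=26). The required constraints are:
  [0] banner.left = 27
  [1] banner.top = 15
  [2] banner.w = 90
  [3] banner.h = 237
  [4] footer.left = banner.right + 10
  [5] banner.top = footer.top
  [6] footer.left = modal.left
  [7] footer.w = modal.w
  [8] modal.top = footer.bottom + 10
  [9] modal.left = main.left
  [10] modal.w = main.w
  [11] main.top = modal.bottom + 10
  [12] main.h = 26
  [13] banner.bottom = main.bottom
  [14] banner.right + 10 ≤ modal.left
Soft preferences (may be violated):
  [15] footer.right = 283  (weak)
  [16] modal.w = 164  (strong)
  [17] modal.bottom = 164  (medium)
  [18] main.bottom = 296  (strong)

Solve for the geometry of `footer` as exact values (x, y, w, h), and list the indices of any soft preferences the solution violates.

footer = (x=127, y=15, w=190, h=50)
violated soft preferences: 15, 16, 17, 18

1. footer.x = 127  [footer.left = banner.right + 10]
2. footer.y = 15  [banner.top = footer.top]
3. footer.w = 190  [footer.w = modal.w]
4. footer.h = 50  [modal.top = footer.bottom + 10]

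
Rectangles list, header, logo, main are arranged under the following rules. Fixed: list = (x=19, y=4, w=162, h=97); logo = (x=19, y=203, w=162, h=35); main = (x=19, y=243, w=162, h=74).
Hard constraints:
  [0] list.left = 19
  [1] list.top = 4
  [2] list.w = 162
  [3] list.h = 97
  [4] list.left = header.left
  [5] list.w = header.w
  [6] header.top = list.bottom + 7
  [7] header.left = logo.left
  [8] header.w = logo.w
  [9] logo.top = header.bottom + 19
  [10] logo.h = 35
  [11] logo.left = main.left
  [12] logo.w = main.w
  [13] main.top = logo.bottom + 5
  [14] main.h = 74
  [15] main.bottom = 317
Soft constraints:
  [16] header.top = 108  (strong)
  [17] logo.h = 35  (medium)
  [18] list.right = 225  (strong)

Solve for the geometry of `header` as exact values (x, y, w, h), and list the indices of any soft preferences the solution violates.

header = (x=19, y=108, w=162, h=76)
violated soft preferences: 18

1. header.x = 19  [list.left = header.left]
2. header.w = 162  [list.w = header.w]
3. header.y = 108  [header.top = list.bottom + 7]
4. header.h = 76  [logo.top = header.bottom + 19]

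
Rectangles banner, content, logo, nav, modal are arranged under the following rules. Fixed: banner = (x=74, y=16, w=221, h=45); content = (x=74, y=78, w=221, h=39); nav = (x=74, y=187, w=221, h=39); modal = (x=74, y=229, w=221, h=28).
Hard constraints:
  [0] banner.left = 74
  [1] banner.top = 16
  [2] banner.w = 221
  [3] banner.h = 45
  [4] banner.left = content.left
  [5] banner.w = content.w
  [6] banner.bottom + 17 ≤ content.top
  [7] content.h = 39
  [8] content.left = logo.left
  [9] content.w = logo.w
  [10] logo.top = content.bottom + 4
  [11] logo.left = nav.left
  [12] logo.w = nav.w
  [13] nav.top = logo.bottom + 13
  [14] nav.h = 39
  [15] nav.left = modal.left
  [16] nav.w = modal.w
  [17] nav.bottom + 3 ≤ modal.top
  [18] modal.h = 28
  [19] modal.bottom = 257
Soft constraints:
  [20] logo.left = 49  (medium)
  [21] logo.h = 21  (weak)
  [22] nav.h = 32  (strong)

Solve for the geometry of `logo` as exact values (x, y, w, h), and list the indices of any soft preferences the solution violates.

1. logo.x = 74  [content.left = logo.left]
2. logo.w = 221  [content.w = logo.w]
3. logo.y = 121  [logo.top = content.bottom + 4]
4. logo.h = 53  [nav.top = logo.bottom + 13]

logo = (x=74, y=121, w=221, h=53)
violated soft preferences: 20, 21, 22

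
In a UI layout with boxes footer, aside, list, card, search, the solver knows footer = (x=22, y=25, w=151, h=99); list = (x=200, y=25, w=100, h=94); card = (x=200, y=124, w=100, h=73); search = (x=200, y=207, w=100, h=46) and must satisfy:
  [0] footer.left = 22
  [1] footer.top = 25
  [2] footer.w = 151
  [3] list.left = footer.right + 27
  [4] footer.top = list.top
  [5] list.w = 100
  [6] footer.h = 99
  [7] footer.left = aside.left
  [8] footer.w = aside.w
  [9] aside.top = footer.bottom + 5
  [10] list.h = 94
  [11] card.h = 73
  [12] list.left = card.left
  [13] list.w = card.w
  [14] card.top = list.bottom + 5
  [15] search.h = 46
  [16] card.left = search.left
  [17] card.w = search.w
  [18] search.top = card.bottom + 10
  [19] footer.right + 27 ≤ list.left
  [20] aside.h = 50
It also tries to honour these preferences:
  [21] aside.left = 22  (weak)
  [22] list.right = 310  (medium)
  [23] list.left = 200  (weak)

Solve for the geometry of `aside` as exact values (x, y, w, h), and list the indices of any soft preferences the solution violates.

1. aside.x = 22  [footer.left = aside.left]
2. aside.w = 151  [footer.w = aside.w]
3. aside.y = 129  [aside.top = footer.bottom + 5]
4. aside.h = 50  [aside.h = 50]

aside = (x=22, y=129, w=151, h=50)
violated soft preferences: 22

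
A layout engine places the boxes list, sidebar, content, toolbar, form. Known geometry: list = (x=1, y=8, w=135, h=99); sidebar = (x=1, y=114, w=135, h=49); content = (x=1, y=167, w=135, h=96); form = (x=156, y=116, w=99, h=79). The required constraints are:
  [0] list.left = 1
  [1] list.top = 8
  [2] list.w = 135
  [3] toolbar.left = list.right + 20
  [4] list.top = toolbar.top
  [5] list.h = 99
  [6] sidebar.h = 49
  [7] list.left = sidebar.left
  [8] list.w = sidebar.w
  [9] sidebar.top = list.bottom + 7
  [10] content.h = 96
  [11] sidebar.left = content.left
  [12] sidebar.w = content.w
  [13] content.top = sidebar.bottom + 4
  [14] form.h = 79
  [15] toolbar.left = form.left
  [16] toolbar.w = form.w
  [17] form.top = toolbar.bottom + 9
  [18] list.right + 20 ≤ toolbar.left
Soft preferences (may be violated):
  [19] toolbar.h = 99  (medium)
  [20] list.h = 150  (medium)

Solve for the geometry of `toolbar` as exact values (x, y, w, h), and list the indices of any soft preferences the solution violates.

1. toolbar.x = 156  [toolbar.left = list.right + 20]
2. toolbar.y = 8  [list.top = toolbar.top]
3. toolbar.w = 99  [toolbar.w = form.w]
4. toolbar.h = 99  [form.top = toolbar.bottom + 9]

toolbar = (x=156, y=8, w=99, h=99)
violated soft preferences: 20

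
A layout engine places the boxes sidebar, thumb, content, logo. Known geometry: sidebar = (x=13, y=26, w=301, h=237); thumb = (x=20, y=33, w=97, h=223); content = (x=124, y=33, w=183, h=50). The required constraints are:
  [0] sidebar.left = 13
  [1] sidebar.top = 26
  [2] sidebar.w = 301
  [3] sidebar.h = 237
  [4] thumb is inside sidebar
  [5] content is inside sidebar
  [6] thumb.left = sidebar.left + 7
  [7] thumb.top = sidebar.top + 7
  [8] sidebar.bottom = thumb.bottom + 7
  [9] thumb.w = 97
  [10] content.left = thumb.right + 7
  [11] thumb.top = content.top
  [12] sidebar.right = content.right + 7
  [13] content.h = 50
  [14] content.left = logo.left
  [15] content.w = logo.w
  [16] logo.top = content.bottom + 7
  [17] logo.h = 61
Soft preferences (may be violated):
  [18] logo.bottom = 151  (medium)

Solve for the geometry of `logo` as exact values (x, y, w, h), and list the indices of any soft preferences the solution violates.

1. logo.x = 124  [content.left = logo.left]
2. logo.w = 183  [content.w = logo.w]
3. logo.y = 90  [logo.top = content.bottom + 7]
4. logo.h = 61  [logo.h = 61]

logo = (x=124, y=90, w=183, h=61)
violated soft preferences: none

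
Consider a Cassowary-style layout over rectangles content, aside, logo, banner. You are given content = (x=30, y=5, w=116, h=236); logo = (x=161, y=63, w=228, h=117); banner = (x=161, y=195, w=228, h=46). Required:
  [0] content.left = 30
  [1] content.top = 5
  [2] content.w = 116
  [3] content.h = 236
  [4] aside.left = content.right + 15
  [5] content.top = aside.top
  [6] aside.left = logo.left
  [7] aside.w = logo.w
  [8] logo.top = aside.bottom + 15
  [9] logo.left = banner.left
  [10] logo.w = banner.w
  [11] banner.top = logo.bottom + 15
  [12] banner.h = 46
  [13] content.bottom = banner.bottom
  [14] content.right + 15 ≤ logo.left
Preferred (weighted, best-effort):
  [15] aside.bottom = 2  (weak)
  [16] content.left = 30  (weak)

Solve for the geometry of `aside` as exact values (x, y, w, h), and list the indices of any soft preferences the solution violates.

1. aside.x = 161  [aside.left = content.right + 15]
2. aside.y = 5  [content.top = aside.top]
3. aside.w = 228  [aside.w = logo.w]
4. aside.h = 43  [logo.top = aside.bottom + 15]

aside = (x=161, y=5, w=228, h=43)
violated soft preferences: 15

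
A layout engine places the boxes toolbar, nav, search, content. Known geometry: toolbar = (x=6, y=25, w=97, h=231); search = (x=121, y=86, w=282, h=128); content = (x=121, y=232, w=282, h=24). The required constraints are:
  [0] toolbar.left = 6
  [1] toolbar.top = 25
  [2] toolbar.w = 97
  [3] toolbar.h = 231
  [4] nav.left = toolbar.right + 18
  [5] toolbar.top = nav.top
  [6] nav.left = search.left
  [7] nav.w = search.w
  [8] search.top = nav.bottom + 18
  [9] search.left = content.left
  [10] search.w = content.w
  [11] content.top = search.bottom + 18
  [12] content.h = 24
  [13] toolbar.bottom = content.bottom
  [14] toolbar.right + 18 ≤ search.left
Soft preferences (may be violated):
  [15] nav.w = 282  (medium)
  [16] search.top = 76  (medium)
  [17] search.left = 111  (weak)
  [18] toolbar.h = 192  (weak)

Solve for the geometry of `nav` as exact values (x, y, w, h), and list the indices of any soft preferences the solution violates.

nav = (x=121, y=25, w=282, h=43)
violated soft preferences: 16, 17, 18

1. nav.x = 121  [nav.left = toolbar.right + 18]
2. nav.y = 25  [toolbar.top = nav.top]
3. nav.w = 282  [nav.w = search.w]
4. nav.h = 43  [search.top = nav.bottom + 18]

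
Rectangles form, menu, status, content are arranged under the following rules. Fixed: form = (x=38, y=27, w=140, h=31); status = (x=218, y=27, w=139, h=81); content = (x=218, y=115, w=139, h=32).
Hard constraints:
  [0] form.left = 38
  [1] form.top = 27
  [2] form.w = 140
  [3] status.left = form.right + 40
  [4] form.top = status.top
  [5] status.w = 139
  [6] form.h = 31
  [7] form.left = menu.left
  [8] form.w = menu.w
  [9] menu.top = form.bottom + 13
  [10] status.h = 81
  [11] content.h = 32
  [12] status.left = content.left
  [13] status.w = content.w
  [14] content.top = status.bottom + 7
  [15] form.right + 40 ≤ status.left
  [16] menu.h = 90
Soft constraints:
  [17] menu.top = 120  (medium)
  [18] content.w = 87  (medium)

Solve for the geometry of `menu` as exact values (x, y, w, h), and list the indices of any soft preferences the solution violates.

menu = (x=38, y=71, w=140, h=90)
violated soft preferences: 17, 18

1. menu.x = 38  [form.left = menu.left]
2. menu.w = 140  [form.w = menu.w]
3. menu.y = 71  [menu.top = form.bottom + 13]
4. menu.h = 90  [menu.h = 90]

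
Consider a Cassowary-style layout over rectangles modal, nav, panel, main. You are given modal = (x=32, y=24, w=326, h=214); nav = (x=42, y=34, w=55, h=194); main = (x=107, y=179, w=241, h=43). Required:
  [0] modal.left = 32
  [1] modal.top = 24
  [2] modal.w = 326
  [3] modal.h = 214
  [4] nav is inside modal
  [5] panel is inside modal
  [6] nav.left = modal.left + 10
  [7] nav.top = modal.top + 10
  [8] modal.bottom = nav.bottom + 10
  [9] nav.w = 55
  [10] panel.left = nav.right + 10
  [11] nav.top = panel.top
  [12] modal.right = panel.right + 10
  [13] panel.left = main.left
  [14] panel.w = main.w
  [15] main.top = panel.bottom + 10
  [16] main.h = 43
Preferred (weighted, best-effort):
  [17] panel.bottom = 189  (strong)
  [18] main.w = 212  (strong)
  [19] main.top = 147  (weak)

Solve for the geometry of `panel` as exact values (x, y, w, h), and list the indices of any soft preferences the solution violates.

panel = (x=107, y=34, w=241, h=135)
violated soft preferences: 17, 18, 19

1. panel.x = 107  [panel.left = nav.right + 10]
2. panel.y = 34  [nav.top = panel.top]
3. panel.w = 241  [modal.right = panel.right + 10]
4. panel.h = 135  [main.top = panel.bottom + 10]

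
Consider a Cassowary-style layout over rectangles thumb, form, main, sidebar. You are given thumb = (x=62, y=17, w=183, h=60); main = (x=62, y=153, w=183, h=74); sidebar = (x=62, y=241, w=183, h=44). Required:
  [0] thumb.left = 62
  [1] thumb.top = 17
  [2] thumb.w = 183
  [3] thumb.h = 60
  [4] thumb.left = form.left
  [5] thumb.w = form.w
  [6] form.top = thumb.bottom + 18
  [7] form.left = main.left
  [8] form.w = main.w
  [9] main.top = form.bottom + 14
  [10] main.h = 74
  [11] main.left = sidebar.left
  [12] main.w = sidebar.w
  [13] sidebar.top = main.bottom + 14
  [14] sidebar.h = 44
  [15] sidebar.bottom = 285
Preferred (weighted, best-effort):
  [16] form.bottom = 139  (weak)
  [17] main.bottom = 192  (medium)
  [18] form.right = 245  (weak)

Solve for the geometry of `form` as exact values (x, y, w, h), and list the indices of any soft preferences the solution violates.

form = (x=62, y=95, w=183, h=44)
violated soft preferences: 17

1. form.x = 62  [thumb.left = form.left]
2. form.w = 183  [thumb.w = form.w]
3. form.y = 95  [form.top = thumb.bottom + 18]
4. form.h = 44  [main.top = form.bottom + 14]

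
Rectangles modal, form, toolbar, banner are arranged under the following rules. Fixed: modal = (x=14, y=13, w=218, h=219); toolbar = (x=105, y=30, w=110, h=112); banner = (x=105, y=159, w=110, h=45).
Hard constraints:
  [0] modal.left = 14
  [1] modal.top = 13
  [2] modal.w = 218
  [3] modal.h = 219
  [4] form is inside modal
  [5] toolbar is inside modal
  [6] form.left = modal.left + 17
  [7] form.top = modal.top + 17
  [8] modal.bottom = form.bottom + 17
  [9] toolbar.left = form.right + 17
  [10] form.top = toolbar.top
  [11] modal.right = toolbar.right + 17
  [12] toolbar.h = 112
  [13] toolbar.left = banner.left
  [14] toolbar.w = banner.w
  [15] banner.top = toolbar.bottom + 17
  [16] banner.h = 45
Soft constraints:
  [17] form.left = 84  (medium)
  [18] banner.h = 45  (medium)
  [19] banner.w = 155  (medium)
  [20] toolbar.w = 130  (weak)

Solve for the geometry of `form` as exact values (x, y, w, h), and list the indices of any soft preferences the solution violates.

form = (x=31, y=30, w=57, h=185)
violated soft preferences: 17, 19, 20

1. form.x = 31  [form.left = modal.left + 17]
2. form.y = 30  [form.top = modal.top + 17]
3. form.h = 185  [modal.bottom = form.bottom + 17]
4. form.w = 57  [toolbar.left = form.right + 17]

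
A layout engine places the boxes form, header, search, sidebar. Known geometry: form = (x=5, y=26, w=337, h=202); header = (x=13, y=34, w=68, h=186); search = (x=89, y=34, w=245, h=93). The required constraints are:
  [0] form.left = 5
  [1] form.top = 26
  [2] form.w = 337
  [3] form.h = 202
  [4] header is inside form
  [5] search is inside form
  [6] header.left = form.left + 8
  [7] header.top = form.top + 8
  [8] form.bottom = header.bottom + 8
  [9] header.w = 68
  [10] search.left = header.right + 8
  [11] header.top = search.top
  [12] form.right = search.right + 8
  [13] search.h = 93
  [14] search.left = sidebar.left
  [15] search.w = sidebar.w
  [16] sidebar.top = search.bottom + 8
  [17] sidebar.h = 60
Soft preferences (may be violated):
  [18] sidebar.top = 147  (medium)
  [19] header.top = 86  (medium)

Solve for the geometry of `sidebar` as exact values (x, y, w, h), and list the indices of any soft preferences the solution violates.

sidebar = (x=89, y=135, w=245, h=60)
violated soft preferences: 18, 19

1. sidebar.x = 89  [search.left = sidebar.left]
2. sidebar.w = 245  [search.w = sidebar.w]
3. sidebar.y = 135  [sidebar.top = search.bottom + 8]
4. sidebar.h = 60  [sidebar.h = 60]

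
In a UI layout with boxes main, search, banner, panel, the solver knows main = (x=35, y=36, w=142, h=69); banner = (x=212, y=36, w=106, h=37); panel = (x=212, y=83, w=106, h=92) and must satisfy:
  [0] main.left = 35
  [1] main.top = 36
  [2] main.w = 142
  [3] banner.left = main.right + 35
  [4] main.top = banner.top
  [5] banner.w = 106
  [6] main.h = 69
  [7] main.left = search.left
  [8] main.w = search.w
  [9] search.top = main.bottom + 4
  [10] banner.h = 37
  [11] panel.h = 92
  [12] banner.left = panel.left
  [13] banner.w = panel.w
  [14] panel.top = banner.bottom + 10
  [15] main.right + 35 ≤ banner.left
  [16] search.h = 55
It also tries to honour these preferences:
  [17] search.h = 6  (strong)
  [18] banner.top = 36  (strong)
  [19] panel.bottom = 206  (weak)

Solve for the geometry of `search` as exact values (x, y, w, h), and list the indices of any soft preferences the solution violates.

search = (x=35, y=109, w=142, h=55)
violated soft preferences: 17, 19

1. search.x = 35  [main.left = search.left]
2. search.w = 142  [main.w = search.w]
3. search.y = 109  [search.top = main.bottom + 4]
4. search.h = 55  [search.h = 55]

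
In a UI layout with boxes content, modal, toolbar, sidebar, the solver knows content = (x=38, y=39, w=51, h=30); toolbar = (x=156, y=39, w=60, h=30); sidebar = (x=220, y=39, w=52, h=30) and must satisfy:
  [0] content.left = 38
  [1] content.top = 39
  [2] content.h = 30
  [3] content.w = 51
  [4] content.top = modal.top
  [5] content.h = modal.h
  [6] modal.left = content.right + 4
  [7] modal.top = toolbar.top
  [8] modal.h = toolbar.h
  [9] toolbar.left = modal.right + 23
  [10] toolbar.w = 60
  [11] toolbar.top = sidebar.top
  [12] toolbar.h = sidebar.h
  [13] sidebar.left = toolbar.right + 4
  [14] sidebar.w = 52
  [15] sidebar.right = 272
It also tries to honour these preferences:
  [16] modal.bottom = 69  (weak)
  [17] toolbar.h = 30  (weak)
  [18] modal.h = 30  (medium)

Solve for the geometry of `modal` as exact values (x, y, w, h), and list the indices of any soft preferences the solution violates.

1. modal.y = 39  [content.top = modal.top]
2. modal.h = 30  [content.h = modal.h]
3. modal.x = 93  [modal.left = content.right + 4]
4. modal.w = 40  [toolbar.left = modal.right + 23]

modal = (x=93, y=39, w=40, h=30)
violated soft preferences: none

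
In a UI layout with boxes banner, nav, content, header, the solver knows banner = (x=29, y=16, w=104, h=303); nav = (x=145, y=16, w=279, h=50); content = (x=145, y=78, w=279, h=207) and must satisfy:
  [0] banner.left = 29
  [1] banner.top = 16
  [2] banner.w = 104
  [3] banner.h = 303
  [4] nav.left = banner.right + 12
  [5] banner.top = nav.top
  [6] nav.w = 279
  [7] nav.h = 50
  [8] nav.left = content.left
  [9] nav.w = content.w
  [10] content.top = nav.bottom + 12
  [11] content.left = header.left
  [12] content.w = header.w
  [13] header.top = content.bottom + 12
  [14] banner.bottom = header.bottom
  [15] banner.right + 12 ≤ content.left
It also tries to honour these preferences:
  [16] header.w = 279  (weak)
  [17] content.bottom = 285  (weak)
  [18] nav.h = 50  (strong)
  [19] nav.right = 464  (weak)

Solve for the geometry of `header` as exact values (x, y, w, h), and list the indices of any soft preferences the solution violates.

header = (x=145, y=297, w=279, h=22)
violated soft preferences: 19

1. header.x = 145  [content.left = header.left]
2. header.w = 279  [content.w = header.w]
3. header.y = 297  [header.top = content.bottom + 12]
4. header.h = 22  [banner.bottom = header.bottom]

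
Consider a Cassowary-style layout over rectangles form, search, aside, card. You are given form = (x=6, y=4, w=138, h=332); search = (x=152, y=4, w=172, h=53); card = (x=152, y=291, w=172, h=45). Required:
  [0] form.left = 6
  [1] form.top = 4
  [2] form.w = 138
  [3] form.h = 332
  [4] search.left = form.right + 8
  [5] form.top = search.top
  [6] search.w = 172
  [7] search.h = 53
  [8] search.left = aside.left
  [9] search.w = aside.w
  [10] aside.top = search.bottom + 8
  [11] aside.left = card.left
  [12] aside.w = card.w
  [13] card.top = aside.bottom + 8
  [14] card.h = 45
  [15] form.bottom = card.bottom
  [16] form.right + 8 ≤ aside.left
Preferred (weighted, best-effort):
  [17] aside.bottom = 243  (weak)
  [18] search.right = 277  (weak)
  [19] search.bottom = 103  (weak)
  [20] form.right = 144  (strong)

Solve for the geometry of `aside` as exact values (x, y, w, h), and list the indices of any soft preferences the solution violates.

1. aside.x = 152  [search.left = aside.left]
2. aside.w = 172  [search.w = aside.w]
3. aside.y = 65  [aside.top = search.bottom + 8]
4. aside.h = 218  [card.top = aside.bottom + 8]

aside = (x=152, y=65, w=172, h=218)
violated soft preferences: 17, 18, 19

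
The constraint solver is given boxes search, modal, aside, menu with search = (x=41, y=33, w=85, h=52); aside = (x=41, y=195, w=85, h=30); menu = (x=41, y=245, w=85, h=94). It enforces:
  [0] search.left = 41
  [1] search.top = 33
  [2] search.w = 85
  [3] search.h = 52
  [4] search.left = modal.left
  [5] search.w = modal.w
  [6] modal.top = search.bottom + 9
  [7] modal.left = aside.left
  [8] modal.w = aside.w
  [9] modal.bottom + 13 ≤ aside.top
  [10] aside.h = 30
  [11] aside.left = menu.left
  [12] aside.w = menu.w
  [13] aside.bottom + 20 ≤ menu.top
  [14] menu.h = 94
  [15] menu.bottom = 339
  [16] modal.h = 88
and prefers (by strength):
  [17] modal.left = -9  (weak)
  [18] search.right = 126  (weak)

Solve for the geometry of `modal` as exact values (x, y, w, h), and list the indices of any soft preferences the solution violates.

modal = (x=41, y=94, w=85, h=88)
violated soft preferences: 17

1. modal.x = 41  [search.left = modal.left]
2. modal.w = 85  [search.w = modal.w]
3. modal.y = 94  [modal.top = search.bottom + 9]
4. modal.h = 88  [modal.h = 88]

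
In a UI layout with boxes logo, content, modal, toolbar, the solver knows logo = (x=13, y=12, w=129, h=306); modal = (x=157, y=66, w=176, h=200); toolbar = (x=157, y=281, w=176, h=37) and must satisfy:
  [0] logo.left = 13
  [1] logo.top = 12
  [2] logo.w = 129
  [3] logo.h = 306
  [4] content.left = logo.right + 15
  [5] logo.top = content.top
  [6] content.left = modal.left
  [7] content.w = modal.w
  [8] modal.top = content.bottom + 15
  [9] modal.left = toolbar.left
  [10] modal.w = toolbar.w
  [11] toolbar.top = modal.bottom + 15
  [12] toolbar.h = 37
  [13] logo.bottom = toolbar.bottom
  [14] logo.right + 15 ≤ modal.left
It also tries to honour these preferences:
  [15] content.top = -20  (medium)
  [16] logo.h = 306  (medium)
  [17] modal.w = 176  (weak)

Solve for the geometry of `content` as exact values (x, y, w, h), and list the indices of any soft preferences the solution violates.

content = (x=157, y=12, w=176, h=39)
violated soft preferences: 15

1. content.x = 157  [content.left = logo.right + 15]
2. content.y = 12  [logo.top = content.top]
3. content.w = 176  [content.w = modal.w]
4. content.h = 39  [modal.top = content.bottom + 15]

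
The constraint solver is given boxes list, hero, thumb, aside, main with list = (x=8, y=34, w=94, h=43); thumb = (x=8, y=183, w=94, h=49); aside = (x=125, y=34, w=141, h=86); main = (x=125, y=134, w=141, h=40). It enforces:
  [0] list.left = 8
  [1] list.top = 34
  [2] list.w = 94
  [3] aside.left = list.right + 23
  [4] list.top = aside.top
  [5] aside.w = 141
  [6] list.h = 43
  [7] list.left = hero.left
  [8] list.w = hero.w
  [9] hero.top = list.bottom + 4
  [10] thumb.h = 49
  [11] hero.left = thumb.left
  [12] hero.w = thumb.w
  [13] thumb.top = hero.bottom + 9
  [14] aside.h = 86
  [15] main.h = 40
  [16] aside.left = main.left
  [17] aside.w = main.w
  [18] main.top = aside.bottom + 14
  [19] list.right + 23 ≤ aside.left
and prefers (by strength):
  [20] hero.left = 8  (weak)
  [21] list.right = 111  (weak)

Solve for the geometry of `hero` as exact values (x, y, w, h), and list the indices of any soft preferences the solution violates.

hero = (x=8, y=81, w=94, h=93)
violated soft preferences: 21

1. hero.x = 8  [list.left = hero.left]
2. hero.w = 94  [list.w = hero.w]
3. hero.y = 81  [hero.top = list.bottom + 4]
4. hero.h = 93  [thumb.top = hero.bottom + 9]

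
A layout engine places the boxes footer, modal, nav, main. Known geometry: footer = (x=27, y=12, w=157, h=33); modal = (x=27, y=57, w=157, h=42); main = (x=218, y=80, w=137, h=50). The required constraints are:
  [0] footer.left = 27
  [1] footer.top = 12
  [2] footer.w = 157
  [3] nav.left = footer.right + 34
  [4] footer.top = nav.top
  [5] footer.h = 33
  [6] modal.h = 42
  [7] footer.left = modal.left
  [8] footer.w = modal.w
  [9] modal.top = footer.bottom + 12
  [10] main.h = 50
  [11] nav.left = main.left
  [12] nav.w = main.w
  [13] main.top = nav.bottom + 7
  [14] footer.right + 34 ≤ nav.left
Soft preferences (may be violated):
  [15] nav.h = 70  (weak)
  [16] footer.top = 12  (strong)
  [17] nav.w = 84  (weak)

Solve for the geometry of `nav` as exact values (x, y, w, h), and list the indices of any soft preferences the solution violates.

nav = (x=218, y=12, w=137, h=61)
violated soft preferences: 15, 17

1. nav.x = 218  [nav.left = footer.right + 34]
2. nav.y = 12  [footer.top = nav.top]
3. nav.w = 137  [nav.w = main.w]
4. nav.h = 61  [main.top = nav.bottom + 7]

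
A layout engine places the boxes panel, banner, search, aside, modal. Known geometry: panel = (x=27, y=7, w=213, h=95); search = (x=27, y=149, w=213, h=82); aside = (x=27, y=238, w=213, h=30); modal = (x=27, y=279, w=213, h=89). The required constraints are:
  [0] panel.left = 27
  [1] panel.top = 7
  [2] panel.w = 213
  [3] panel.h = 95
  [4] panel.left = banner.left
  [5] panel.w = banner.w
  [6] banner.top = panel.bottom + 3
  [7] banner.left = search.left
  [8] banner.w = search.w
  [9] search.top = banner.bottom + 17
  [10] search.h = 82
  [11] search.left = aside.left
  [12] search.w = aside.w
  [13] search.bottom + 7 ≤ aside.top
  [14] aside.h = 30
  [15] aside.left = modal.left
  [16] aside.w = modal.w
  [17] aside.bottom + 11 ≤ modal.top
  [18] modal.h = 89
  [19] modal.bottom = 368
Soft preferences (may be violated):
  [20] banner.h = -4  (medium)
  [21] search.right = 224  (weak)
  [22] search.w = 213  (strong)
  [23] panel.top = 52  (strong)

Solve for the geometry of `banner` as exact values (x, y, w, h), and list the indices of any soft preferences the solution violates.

banner = (x=27, y=105, w=213, h=27)
violated soft preferences: 20, 21, 23

1. banner.x = 27  [panel.left = banner.left]
2. banner.w = 213  [panel.w = banner.w]
3. banner.y = 105  [banner.top = panel.bottom + 3]
4. banner.h = 27  [search.top = banner.bottom + 17]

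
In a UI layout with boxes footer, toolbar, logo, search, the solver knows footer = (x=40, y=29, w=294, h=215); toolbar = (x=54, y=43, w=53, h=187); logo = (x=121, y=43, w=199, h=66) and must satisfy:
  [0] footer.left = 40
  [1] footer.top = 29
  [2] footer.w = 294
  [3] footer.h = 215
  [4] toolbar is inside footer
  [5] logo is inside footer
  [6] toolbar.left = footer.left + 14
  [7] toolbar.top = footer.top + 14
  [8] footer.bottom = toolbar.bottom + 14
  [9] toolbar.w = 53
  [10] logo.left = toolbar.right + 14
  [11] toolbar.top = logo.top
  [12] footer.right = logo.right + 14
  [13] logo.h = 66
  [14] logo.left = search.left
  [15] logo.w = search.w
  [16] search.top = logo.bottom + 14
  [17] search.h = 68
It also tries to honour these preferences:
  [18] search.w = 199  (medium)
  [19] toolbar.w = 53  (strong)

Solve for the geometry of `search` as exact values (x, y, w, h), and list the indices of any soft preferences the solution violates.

1. search.x = 121  [logo.left = search.left]
2. search.w = 199  [logo.w = search.w]
3. search.y = 123  [search.top = logo.bottom + 14]
4. search.h = 68  [search.h = 68]

search = (x=121, y=123, w=199, h=68)
violated soft preferences: none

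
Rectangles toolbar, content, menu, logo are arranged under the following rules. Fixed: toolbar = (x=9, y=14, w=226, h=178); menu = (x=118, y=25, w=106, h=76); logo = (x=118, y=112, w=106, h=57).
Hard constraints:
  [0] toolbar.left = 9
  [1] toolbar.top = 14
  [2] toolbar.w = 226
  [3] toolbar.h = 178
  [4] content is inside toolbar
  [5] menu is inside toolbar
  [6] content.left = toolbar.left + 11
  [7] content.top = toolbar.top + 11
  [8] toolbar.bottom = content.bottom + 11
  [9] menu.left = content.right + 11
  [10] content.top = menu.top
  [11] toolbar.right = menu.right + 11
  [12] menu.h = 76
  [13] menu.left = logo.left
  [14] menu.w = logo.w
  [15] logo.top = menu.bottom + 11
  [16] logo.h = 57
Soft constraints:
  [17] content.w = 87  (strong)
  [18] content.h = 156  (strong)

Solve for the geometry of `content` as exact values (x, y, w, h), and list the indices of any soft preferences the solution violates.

1. content.x = 20  [content.left = toolbar.left + 11]
2. content.y = 25  [content.top = toolbar.top + 11]
3. content.h = 156  [toolbar.bottom = content.bottom + 11]
4. content.w = 87  [menu.left = content.right + 11]

content = (x=20, y=25, w=87, h=156)
violated soft preferences: none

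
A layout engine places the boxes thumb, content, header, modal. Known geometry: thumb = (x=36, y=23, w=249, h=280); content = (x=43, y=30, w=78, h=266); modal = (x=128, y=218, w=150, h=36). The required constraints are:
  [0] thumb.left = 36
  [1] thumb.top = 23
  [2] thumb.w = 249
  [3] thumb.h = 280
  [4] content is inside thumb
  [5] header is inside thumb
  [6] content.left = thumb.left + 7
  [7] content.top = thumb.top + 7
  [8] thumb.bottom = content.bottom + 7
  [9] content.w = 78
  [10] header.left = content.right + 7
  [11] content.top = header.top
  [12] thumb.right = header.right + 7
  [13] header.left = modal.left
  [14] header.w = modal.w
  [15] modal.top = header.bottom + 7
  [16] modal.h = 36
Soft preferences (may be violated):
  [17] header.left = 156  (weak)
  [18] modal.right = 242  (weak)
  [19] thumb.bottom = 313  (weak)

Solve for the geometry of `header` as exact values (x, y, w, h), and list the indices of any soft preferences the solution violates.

1. header.x = 128  [header.left = content.right + 7]
2. header.y = 30  [content.top = header.top]
3. header.w = 150  [thumb.right = header.right + 7]
4. header.h = 181  [modal.top = header.bottom + 7]

header = (x=128, y=30, w=150, h=181)
violated soft preferences: 17, 18, 19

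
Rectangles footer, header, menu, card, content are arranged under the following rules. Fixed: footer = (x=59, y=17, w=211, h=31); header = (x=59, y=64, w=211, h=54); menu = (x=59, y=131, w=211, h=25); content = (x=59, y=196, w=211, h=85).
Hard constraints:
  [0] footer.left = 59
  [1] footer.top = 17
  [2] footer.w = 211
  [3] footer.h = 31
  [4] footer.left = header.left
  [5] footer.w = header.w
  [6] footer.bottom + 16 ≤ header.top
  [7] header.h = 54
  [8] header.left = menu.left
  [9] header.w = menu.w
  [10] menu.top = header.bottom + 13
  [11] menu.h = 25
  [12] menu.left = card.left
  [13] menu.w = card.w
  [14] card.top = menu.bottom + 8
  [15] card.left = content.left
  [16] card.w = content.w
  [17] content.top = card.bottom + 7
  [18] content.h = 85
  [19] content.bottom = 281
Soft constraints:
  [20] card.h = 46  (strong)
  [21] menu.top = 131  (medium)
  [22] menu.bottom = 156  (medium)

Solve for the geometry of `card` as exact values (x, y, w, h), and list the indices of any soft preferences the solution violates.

card = (x=59, y=164, w=211, h=25)
violated soft preferences: 20

1. card.x = 59  [menu.left = card.left]
2. card.w = 211  [menu.w = card.w]
3. card.y = 164  [card.top = menu.bottom + 8]
4. card.h = 25  [content.top = card.bottom + 7]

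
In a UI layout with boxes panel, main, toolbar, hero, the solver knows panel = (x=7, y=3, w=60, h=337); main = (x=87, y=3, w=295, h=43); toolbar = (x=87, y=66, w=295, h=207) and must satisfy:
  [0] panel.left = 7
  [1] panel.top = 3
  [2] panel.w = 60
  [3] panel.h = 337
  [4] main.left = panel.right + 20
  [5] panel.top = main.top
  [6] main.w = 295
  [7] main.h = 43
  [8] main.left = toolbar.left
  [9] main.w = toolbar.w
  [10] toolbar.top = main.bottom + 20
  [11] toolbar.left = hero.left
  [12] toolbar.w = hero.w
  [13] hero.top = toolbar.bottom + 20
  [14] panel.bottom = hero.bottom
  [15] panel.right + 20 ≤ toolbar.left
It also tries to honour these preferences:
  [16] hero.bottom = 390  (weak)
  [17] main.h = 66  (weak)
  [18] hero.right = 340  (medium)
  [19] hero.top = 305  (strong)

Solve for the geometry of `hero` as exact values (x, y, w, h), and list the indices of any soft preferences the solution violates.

1. hero.x = 87  [toolbar.left = hero.left]
2. hero.w = 295  [toolbar.w = hero.w]
3. hero.y = 293  [hero.top = toolbar.bottom + 20]
4. hero.h = 47  [panel.bottom = hero.bottom]

hero = (x=87, y=293, w=295, h=47)
violated soft preferences: 16, 17, 18, 19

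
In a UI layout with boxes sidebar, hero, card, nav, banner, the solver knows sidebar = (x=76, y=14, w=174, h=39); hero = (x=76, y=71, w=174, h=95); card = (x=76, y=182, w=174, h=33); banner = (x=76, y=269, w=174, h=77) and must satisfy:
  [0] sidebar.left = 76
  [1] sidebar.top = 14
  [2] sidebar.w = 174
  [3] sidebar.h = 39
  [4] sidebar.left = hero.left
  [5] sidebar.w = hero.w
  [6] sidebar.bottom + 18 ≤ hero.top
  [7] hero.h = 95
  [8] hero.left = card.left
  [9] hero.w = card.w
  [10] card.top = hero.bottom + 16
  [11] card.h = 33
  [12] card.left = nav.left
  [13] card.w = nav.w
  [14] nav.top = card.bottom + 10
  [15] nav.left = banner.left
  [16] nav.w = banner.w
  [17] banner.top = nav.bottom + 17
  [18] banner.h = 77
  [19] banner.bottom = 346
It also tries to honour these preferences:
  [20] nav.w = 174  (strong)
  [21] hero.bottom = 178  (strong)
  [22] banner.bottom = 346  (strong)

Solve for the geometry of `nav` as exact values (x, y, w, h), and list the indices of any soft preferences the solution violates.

nav = (x=76, y=225, w=174, h=27)
violated soft preferences: 21

1. nav.x = 76  [card.left = nav.left]
2. nav.w = 174  [card.w = nav.w]
3. nav.y = 225  [nav.top = card.bottom + 10]
4. nav.h = 27  [banner.top = nav.bottom + 17]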